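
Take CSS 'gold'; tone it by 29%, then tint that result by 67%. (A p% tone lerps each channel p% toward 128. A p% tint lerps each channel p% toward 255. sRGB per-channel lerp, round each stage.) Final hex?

#f3eab7

CSS gold is rgb(255, 215, 0).
A 29% tone moves each channel 29% toward 128:
  R: 255 + 0.29×(128−255) = 255 − 36.83 = 218.17 → 218
  G: 215 + 0.29×(128−215) = 215 − 25.23 = 189.77 → 190
  B: 0 + 37.12 = 37.12 → 37
After the tone: rgb(218, 190, 37) = #dabe25.
A 67% tint moves each channel 67% toward 255:
  R: 218 + 0.67×(255−218) = 218 + 24.79 = 242.79 → 243
  G: 190 + 0.67×(255−190) = 190 + 43.55 = 233.55 → 234
  B: 37 + 0.67×(255−37) = 37 + 146.06 = 183.06 → 183
rgb(243, 234, 183) = #f3eab7.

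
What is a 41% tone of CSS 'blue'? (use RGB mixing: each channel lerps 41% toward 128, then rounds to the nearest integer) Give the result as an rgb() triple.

rgb(52, 52, 203)

CSS blue is rgb(0, 0, 255).
A 41% tone moves each channel 41% toward 128:
  R: 0 + 0.41×(128−0) = 0 + 52.48 = 52.48 → 52
  G: 0 + 0.41×(128−0) = 0 + 52.48 = 52.48 → 52
  B: 255 − 52.07 = 202.93 → 203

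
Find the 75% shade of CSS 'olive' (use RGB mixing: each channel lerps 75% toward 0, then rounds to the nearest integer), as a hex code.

#202000

CSS olive is rgb(128, 128, 0).
A 75% shade moves each channel 75% toward 0:
  R: 128 + 0.75×(0−128) = 128 − 96 = 32 → 32
  G: 128 + 0.75×(0−128) = 128 − 96 = 32 → 32
  B: 0 + 0 = 0 → 0
rgb(32, 32, 0) = #202000.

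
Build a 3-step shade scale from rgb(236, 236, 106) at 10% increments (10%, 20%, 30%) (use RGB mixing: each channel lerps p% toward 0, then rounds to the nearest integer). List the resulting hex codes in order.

#d4d45f, #bdbd55, #a5a54a

10%: (236 − 23.6 = 212.4→212, 236 − 23.6 = 212.4→212, 106 − 10.6 = 95.4→95) → #d4d45f
20%: (236 − 47.2 = 188.8→189, 236 − 47.2 = 188.8→189, 106 − 21.2 = 84.8→85) → #bdbd55
30%: (236 − 70.8 = 165.2→165, 236 − 70.8 = 165.2→165, 106 − 31.8 = 74.2→74) → #a5a54a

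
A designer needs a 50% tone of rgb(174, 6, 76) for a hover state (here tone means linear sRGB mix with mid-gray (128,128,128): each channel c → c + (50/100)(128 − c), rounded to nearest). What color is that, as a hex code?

Lerp each channel 50% toward 128:
  R: 174 + 0.5×(128−174) = 174 − 23 = 151 → 151
  G: 6 + 61 = 67 → 67
  B: 76 + 26 = 102 → 102
rgb(151, 67, 102) = #974366.

#974366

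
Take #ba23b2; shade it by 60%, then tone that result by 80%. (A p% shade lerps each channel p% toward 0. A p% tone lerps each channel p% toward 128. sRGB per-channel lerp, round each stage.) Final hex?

#756975

#ba23b2 is rgb(186, 35, 178).
Per channel, c → c + 0.6(0 − c):
  R: 186 + 0.6×(0−186) = 186 − 111.6 = 74.4 → 74
  G: 35 + 0.6×(0−35) = 35 − 21 = 14 → 14
  B: 178 + 0.6×(0−178) = 178 − 106.8 = 71.2 → 71
After the shade: rgb(74, 14, 71) = #4a0e47.
Per channel, c → c + 0.8(128 − c):
  R: 74 + 43.2 = 117.2 → 117
  G: 14 + 0.8×(128−14) = 14 + 91.2 = 105.2 → 105
  B: 71 + 0.8×(128−71) = 71 + 45.6 = 116.6 → 117
rgb(117, 105, 117) = #756975.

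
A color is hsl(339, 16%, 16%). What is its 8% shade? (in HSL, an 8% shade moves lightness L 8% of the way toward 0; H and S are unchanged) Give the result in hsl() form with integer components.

L moves 8% from 16 toward 0: 16 − 1.28 = 14.72 → 15.
H and S are unchanged.

hsl(339, 16%, 15%)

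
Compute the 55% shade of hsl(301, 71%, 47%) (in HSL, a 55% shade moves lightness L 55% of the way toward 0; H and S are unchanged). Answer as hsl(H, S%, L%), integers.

hsl(301, 71%, 21%)

L moves 55% from 47 toward 0: 47 − 25.85 = 21.15 → 21.
H and S are unchanged.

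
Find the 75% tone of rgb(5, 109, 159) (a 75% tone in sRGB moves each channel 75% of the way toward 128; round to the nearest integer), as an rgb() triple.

rgb(97, 123, 136)

Per channel, c → c + 0.75(128 − c):
  R: 5 + 92.25 = 97.25 → 97
  G: 109 + 0.75×(128−109) = 109 + 14.25 = 123.25 → 123
  B: 159 + 0.75×(128−159) = 159 − 23.25 = 135.75 → 136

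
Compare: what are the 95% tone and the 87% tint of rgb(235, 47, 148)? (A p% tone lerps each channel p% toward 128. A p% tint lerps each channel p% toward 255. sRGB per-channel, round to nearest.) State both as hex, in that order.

95% tone:
  R: 235 + 0.95×(128−235) = 235 − 101.65 = 133.35 → 133
  G: 47 + 0.95×(128−47) = 47 + 76.95 = 123.95 → 124
  B: 148 + 0.95×(128−148) = 148 − 19 = 129 → 129
  → #857c81
87% tint:
  R: 235 + 0.87×(255−235) = 235 + 17.4 = 252.4 → 252
  G: 47 + 0.87×(255−47) = 47 + 180.96 = 227.96 → 228
  B: 148 + 0.87×(255−148) = 148 + 93.09 = 241.09 → 241
  → #fce4f1

#857c81, #fce4f1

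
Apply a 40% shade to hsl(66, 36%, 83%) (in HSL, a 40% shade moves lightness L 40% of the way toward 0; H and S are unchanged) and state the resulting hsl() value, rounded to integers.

L moves 40% from 83 toward 0: 83 − 33.2 = 49.8 → 50.
H and S are unchanged.

hsl(66, 36%, 50%)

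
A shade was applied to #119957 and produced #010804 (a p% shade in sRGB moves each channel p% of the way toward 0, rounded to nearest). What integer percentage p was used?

95%

#119957 is rgb(17, 153, 87); #010804 is rgb(1, 8, 4).
On the G channel (widest range): 8 ≈ 153 + (p/100)(0 − 153), so p ≈ 100×(8 − 153)/(0 − 153) = -14500/-153 = 94.77.
p = 95 reproduces all three channels after rounding.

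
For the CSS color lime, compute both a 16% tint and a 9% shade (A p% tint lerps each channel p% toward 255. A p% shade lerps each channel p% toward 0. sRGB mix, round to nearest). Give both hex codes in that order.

#29FF29, #00E800

CSS lime is rgb(0, 255, 0).
16% tint:
  R: 0 + 40.8 = 40.8 → 41
  G: 255 + 0 = 255 → 255
  B: 0 + 40.8 = 40.8 → 41
  → #29FF29
9% shade:
  R: 0 + 0.09×(0−0) = 0 + 0 = 0 → 0
  G: 255 − 22.95 = 232.05 → 232
  B: 0 + 0 = 0 → 0
  → #00E800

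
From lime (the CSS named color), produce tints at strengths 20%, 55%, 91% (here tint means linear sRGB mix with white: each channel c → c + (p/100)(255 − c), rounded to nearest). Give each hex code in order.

CSS lime is rgb(0, 255, 0).
20%: (0 + 51 = 51→51, 255→255, 0 + 51 = 51→51) → #33FF33
55%: (0 + 140.25 = 140.25→140, 255→255, 0 + 140.25 = 140.25→140) → #8CFF8C
91%: (0 + 232.05 = 232.05→232, 255→255, 0 + 232.05 = 232.05→232) → #E8FFE8

#33FF33, #8CFF8C, #E8FFE8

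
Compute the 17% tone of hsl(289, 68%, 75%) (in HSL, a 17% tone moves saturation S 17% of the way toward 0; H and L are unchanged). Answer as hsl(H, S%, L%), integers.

hsl(289, 56%, 75%)

S moves 17% from 68 toward 0: 68 − 11.56 = 56.44 → 56.
H and L are unchanged.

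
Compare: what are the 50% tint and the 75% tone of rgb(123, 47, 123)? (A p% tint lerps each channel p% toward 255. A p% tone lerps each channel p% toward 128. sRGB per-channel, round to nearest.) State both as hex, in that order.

50% tint:
  R: 123 + 66 = 189 → 189
  G: 47 + 0.5×(255−47) = 47 + 104 = 151 → 151
  B: 123 + 66 = 189 → 189
  → #BD97BD
75% tone:
  R: 123 + 0.75×(128−123) = 123 + 3.75 = 126.75 → 127
  G: 47 + 0.75×(128−47) = 47 + 60.75 = 107.75 → 108
  B: 123 + 0.75×(128−123) = 123 + 3.75 = 126.75 → 127
  → #7F6C7F

#BD97BD, #7F6C7F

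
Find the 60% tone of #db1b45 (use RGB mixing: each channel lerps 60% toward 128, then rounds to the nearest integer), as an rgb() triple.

rgb(164, 88, 104)

#db1b45 is rgb(219, 27, 69).
Lerp each channel 60% toward 128:
  R: 219 − 54.6 = 164.4 → 164
  G: 27 + 0.6×(128−27) = 27 + 60.6 = 87.6 → 88
  B: 69 + 35.4 = 104.4 → 104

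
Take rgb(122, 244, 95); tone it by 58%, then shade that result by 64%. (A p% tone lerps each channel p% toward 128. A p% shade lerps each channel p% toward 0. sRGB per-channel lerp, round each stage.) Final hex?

#2d4029

Lerp each channel 58% toward 128:
  R: 122 + 0.58×(128−122) = 122 + 3.48 = 125.48 → 125
  G: 244 − 67.28 = 176.72 → 177
  B: 95 + 19.14 = 114.14 → 114
After the tone: rgb(125, 177, 114) = #7db172.
A 64% shade moves each channel 64% toward 0:
  R: 125 − 80 = 45 → 45
  G: 177 − 113.28 = 63.72 → 64
  B: 114 + 0.64×(0−114) = 114 − 72.96 = 41.04 → 41
rgb(45, 64, 41) = #2d4029.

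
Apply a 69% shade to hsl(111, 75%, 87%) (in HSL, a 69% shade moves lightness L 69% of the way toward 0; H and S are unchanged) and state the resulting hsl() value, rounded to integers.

hsl(111, 75%, 27%)

L moves 69% from 87 toward 0: 87 − 60.03 = 26.97 → 27.
H and S are unchanged.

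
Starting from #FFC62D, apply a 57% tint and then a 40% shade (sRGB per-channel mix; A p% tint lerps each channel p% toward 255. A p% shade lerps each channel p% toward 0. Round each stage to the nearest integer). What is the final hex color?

#FFC62D is rgb(255, 198, 45).
Lerp each channel 57% toward 255:
  R: 255 + 0.57×(255−255) = 255 + 0 = 255 → 255
  G: 198 + 0.57×(255−198) = 198 + 32.49 = 230.49 → 230
  B: 45 + 119.7 = 164.7 → 165
After the tint: rgb(255, 230, 165) = #FFE6A5.
Per channel, c → c + 0.4(0 − c):
  R: 255 + 0.4×(0−255) = 255 − 102 = 153 → 153
  G: 230 − 92 = 138 → 138
  B: 165 − 66 = 99 → 99
rgb(153, 138, 99) = #998A63.

#998A63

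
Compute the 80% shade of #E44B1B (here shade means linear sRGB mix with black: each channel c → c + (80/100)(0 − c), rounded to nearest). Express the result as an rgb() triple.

rgb(46, 15, 5)

#E44B1B is rgb(228, 75, 27).
Per channel, c → c + 0.8(0 − c):
  R: 228 − 182.4 = 45.6 → 46
  G: 75 + 0.8×(0−75) = 75 − 60 = 15 → 15
  B: 27 − 21.6 = 5.4 → 5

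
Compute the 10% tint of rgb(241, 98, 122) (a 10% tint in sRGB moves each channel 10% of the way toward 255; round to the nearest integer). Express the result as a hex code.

#F27287

Per channel, c → c + 0.1(255 − c):
  R: 241 + 1.4 = 242.4 → 242
  G: 98 + 0.1×(255−98) = 98 + 15.7 = 113.7 → 114
  B: 122 + 13.3 = 135.3 → 135
rgb(242, 114, 135) = #F27287.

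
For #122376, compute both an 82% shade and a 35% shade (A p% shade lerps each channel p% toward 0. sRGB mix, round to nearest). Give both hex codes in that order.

#030615, #0c174d

#122376 is rgb(18, 35, 118).
82% shade:
  R: 18 + 0.82×(0−18) = 18 − 14.76 = 3.24 → 3
  G: 35 − 28.7 = 6.3 → 6
  B: 118 + 0.82×(0−118) = 118 − 96.76 = 21.24 → 21
  → #030615
35% shade:
  R: 18 − 6.3 = 11.7 → 12
  G: 35 + 0.35×(0−35) = 35 − 12.25 = 22.75 → 23
  B: 118 − 41.3 = 76.7 → 77
  → #0c174d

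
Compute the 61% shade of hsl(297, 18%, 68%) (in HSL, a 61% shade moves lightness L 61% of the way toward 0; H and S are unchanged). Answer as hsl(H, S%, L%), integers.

hsl(297, 18%, 27%)

L moves 61% from 68 toward 0: 68 − 41.48 = 26.52 → 27.
H and S are unchanged.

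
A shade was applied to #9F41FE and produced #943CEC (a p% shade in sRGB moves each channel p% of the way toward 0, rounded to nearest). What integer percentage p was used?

7%

#9F41FE is rgb(159, 65, 254); #943CEC is rgb(148, 60, 236).
On the B channel (widest range): 236 ≈ 254 + (p/100)(0 − 254), so p ≈ 100×(236 − 254)/(0 − 254) = -1800/-254 = 7.09.
p = 7 reproduces all three channels after rounding.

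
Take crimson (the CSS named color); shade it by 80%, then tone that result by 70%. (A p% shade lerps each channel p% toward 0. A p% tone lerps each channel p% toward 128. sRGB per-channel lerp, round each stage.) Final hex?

CSS crimson is rgb(220, 20, 60).
An 80% shade moves each channel 80% toward 0:
  R: 220 + 0.8×(0−220) = 220 − 176 = 44 → 44
  G: 20 + 0.8×(0−20) = 20 − 16 = 4 → 4
  B: 60 + 0.8×(0−60) = 60 − 48 = 12 → 12
After the shade: rgb(44, 4, 12) = #2C040C.
Lerp each channel 70% toward 128:
  R: 44 + 0.7×(128−44) = 44 + 58.8 = 102.8 → 103
  G: 4 + 86.8 = 90.8 → 91
  B: 12 + 81.2 = 93.2 → 93
rgb(103, 91, 93) = #675B5D.

#675B5D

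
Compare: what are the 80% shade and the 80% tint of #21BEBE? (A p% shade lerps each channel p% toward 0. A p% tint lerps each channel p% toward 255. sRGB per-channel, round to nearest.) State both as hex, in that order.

#072626, #D3F2F2

#21BEBE is rgb(33, 190, 190).
80% shade:
  R: 33 + 0.8×(0−33) = 33 − 26.4 = 6.6 → 7
  G: 190 − 152 = 38 → 38
  B: 190 + 0.8×(0−190) = 190 − 152 = 38 → 38
  → #072626
80% tint:
  R: 33 + 177.6 = 210.6 → 211
  G: 190 + 0.8×(255−190) = 190 + 52 = 242 → 242
  B: 190 + 0.8×(255−190) = 190 + 52 = 242 → 242
  → #D3F2F2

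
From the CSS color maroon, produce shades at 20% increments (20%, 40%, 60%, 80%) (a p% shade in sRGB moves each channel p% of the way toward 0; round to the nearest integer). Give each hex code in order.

#660000, #4d0000, #330000, #1a0000

CSS maroon is rgb(128, 0, 0).
20%: (128 − 25.6 = 102.4→102, 0→0, 0→0) → #660000
40%: (128 − 51.2 = 76.8→77, 0→0, 0→0) → #4d0000
60%: (128 − 76.8 = 51.2→51, 0→0, 0→0) → #330000
80%: (128 − 102.4 = 25.6→26, 0→0, 0→0) → #1a0000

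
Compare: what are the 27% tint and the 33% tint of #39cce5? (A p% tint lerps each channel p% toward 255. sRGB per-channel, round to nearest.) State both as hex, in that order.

#39cce5 is rgb(57, 204, 229).
27% tint:
  R: 57 + 0.27×(255−57) = 57 + 53.46 = 110.46 → 110
  G: 204 + 0.27×(255−204) = 204 + 13.77 = 217.77 → 218
  B: 229 + 0.27×(255−229) = 229 + 7.02 = 236.02 → 236
  → #6edaec
33% tint:
  R: 57 + 0.33×(255−57) = 57 + 65.34 = 122.34 → 122
  G: 204 + 0.33×(255−204) = 204 + 16.83 = 220.83 → 221
  B: 229 + 0.33×(255−229) = 229 + 8.58 = 237.58 → 238
  → #7addee

#6edaec, #7addee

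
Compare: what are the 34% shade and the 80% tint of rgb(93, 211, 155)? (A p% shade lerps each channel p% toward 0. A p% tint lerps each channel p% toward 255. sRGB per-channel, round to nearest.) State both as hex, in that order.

34% shade:
  R: 93 + 0.34×(0−93) = 93 − 31.62 = 61.38 → 61
  G: 211 − 71.74 = 139.26 → 139
  B: 155 + 0.34×(0−155) = 155 − 52.7 = 102.3 → 102
  → #3d8b66
80% tint:
  R: 93 + 0.8×(255−93) = 93 + 129.6 = 222.6 → 223
  G: 211 + 0.8×(255−211) = 211 + 35.2 = 246.2 → 246
  B: 155 + 0.8×(255−155) = 155 + 80 = 235 → 235
  → #dff6eb

#3d8b66, #dff6eb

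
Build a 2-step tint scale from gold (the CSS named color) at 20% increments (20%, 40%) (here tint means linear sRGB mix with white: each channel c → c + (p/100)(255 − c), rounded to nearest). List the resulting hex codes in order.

CSS gold is rgb(255, 215, 0).
20%: (255→255, 215 + 8 = 223→223, 0 + 51 = 51→51) → #FFDF33
40%: (255→255, 215 + 16 = 231→231, 0 + 102 = 102→102) → #FFE766

#FFDF33, #FFE766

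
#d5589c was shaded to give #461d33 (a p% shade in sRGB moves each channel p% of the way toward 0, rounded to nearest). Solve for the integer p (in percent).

#d5589c is rgb(213, 88, 156); #461d33 is rgb(70, 29, 51).
On the R channel (widest range): 70 ≈ 213 + (p/100)(0 − 213), so p ≈ 100×(70 − 213)/(0 − 213) = -14300/-213 = 67.14.
p = 67 reproduces all three channels after rounding.

67%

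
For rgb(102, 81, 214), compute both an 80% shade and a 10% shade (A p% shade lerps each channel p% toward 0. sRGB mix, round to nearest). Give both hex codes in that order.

#14102b, #5c49c1

80% shade:
  R: 102 + 0.8×(0−102) = 102 − 81.6 = 20.4 → 20
  G: 81 + 0.8×(0−81) = 81 − 64.8 = 16.2 → 16
  B: 214 + 0.8×(0−214) = 214 − 171.2 = 42.8 → 43
  → #14102b
10% shade:
  R: 102 − 10.2 = 91.8 → 92
  G: 81 − 8.1 = 72.9 → 73
  B: 214 − 21.4 = 192.6 → 193
  → #5c49c1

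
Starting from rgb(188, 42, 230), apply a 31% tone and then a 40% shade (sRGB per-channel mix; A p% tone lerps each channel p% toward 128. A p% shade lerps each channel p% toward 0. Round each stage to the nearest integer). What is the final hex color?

#652977

Lerp each channel 31% toward 128:
  R: 188 + 0.31×(128−188) = 188 − 18.6 = 169.4 → 169
  G: 42 + 26.66 = 68.66 → 69
  B: 230 − 31.62 = 198.38 → 198
After the tone: rgb(169, 69, 198) = #A945C6.
Per channel, c → c + 0.4(0 − c):
  R: 169 + 0.4×(0−169) = 169 − 67.6 = 101.4 → 101
  G: 69 + 0.4×(0−69) = 69 − 27.6 = 41.4 → 41
  B: 198 + 0.4×(0−198) = 198 − 79.2 = 118.8 → 119
rgb(101, 41, 119) = #652977.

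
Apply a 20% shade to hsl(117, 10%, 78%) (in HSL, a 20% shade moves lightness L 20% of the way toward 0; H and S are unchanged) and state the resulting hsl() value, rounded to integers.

hsl(117, 10%, 62%)

L moves 20% from 78 toward 0: 78 − 15.6 = 62.4 → 62.
H and S are unchanged.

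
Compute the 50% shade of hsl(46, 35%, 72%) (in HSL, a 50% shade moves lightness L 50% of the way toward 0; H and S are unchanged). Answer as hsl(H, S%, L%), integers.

hsl(46, 35%, 36%)

L moves 50% from 72 toward 0: 72 − 36 = 36 → 36.
H and S are unchanged.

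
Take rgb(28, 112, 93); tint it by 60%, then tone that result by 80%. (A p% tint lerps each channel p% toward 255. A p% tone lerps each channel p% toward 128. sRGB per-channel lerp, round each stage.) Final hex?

A 60% tint moves each channel 60% toward 255:
  R: 28 + 136.2 = 164.2 → 164
  G: 112 + 85.8 = 197.8 → 198
  B: 93 + 0.6×(255−93) = 93 + 97.2 = 190.2 → 190
After the tint: rgb(164, 198, 190) = #a4c6be.
An 80% tone moves each channel 80% toward 128:
  R: 164 + 0.8×(128−164) = 164 − 28.8 = 135.2 → 135
  G: 198 + 0.8×(128−198) = 198 − 56 = 142 → 142
  B: 190 + 0.8×(128−190) = 190 − 49.6 = 140.4 → 140
rgb(135, 142, 140) = #878e8c.

#878e8c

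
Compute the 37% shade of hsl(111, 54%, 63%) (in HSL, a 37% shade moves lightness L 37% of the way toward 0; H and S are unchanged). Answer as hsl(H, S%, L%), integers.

L moves 37% from 63 toward 0: 63 − 23.31 = 39.69 → 40.
H and S are unchanged.

hsl(111, 54%, 40%)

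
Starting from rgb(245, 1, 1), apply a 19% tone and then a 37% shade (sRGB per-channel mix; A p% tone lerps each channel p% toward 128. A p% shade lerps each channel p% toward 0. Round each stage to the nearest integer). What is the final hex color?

Lerp each channel 19% toward 128:
  R: 245 + 0.19×(128−245) = 245 − 22.23 = 222.77 → 223
  G: 1 + 0.19×(128−1) = 1 + 24.13 = 25.13 → 25
  B: 1 + 0.19×(128−1) = 1 + 24.13 = 25.13 → 25
After the tone: rgb(223, 25, 25) = #df1919.
Per channel, c → c + 0.37(0 − c):
  R: 223 − 82.51 = 140.49 → 140
  G: 25 + 0.37×(0−25) = 25 − 9.25 = 15.75 → 16
  B: 25 − 9.25 = 15.75 → 16
rgb(140, 16, 16) = #8c1010.

#8c1010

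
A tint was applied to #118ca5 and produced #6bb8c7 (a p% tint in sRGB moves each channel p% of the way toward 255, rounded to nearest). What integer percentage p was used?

#118ca5 is rgb(17, 140, 165); #6bb8c7 is rgb(107, 184, 199).
On the R channel (widest range): 107 ≈ 17 + (p/100)(255 − 17), so p ≈ 100×(107 − 17)/(255 − 17) = 9000/238 = 37.82.
p = 38 reproduces all three channels after rounding.

38%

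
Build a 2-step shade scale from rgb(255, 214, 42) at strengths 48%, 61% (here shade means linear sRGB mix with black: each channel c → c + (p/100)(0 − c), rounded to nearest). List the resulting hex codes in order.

#856F16, #635310

48%: (255 − 122.4 = 132.6→133, 214 − 102.72 = 111.28→111, 42 − 20.16 = 21.84→22) → #856F16
61%: (255 − 155.55 = 99.45→99, 214 − 130.54 = 83.46→83, 42 − 25.62 = 16.38→16) → #635310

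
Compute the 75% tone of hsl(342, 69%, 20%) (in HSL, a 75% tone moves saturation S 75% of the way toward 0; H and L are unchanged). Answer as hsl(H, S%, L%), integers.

hsl(342, 17%, 20%)

S moves 75% from 69 toward 0: 69 − 51.75 = 17.25 → 17.
H and L are unchanged.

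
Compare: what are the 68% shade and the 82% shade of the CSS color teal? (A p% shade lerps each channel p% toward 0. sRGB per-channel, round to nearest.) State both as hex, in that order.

CSS teal is rgb(0, 128, 128).
68% shade:
  R: 0 + 0.68×(0−0) = 0 + 0 = 0 → 0
  G: 128 + 0.68×(0−128) = 128 − 87.04 = 40.96 → 41
  B: 128 + 0.68×(0−128) = 128 − 87.04 = 40.96 → 41
  → #002929
82% shade:
  R: 0 + 0.82×(0−0) = 0 + 0 = 0 → 0
  G: 128 + 0.82×(0−128) = 128 − 104.96 = 23.04 → 23
  B: 128 + 0.82×(0−128) = 128 − 104.96 = 23.04 → 23
  → #001717

#002929, #001717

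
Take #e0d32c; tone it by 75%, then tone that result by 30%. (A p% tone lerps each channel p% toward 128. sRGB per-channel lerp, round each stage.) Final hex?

#e0d32c is rgb(224, 211, 44).
A 75% tone moves each channel 75% toward 128:
  R: 224 − 72 = 152 → 152
  G: 211 − 62.25 = 148.75 → 149
  B: 44 + 63 = 107 → 107
After the tone: rgb(152, 149, 107) = #98956b.
A 30% tone moves each channel 30% toward 128:
  R: 152 + 0.3×(128−152) = 152 − 7.2 = 144.8 → 145
  G: 149 − 6.3 = 142.7 → 143
  B: 107 + 0.3×(128−107) = 107 + 6.3 = 113.3 → 113
rgb(145, 143, 113) = #918f71.

#918f71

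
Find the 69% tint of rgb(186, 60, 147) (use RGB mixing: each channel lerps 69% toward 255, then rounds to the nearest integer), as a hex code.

#EAC3DE

Per channel, c → c + 0.69(255 − c):
  R: 186 + 0.69×(255−186) = 186 + 47.61 = 233.61 → 234
  G: 60 + 134.55 = 194.55 → 195
  B: 147 + 0.69×(255−147) = 147 + 74.52 = 221.52 → 222
rgb(234, 195, 222) = #EAC3DE.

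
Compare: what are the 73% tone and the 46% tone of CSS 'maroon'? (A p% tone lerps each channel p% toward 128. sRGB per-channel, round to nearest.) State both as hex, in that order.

#805D5D, #803B3B

CSS maroon is rgb(128, 0, 0).
73% tone:
  R: 128 + 0.73×(128−128) = 128 + 0 = 128 → 128
  G: 0 + 93.44 = 93.44 → 93
  B: 0 + 93.44 = 93.44 → 93
  → #805D5D
46% tone:
  R: 128 + 0.46×(128−128) = 128 + 0 = 128 → 128
  G: 0 + 58.88 = 58.88 → 59
  B: 0 + 0.46×(128−0) = 0 + 58.88 = 58.88 → 59
  → #803B3B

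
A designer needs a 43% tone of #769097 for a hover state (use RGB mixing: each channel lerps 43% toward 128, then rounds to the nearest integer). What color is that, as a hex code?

#769097 is rgb(118, 144, 151).
Lerp each channel 43% toward 128:
  R: 118 + 0.43×(128−118) = 118 + 4.3 = 122.3 → 122
  G: 144 + 0.43×(128−144) = 144 − 6.88 = 137.12 → 137
  B: 151 − 9.89 = 141.11 → 141
rgb(122, 137, 141) = #7A898D.

#7A898D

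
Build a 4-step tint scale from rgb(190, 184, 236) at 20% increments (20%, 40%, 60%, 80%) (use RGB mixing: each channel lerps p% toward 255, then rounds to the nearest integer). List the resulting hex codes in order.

20%: (190 + 13 = 203→203, 184 + 14.2 = 198.2→198, 236 + 3.8 = 239.8→240) → #CBC6F0
40%: (190 + 26 = 216→216, 184 + 28.4 = 212.4→212, 236 + 7.6 = 243.6→244) → #D8D4F4
60%: (190 + 39 = 229→229, 184 + 42.6 = 226.6→227, 236 + 11.4 = 247.4→247) → #E5E3F7
80%: (190 + 52 = 242→242, 184 + 56.8 = 240.8→241, 236 + 15.2 = 251.2→251) → #F2F1FB

#CBC6F0, #D8D4F4, #E5E3F7, #F2F1FB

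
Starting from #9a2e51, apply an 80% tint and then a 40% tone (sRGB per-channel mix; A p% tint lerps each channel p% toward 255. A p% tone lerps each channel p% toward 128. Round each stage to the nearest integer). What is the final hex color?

#c0b3b7

#9a2e51 is rgb(154, 46, 81).
Per channel, c → c + 0.8(255 − c):
  R: 154 + 80.8 = 234.8 → 235
  G: 46 + 167.2 = 213.2 → 213
  B: 81 + 139.2 = 220.2 → 220
After the tint: rgb(235, 213, 220) = #ebd5dc.
Lerp each channel 40% toward 128:
  R: 235 − 42.8 = 192.2 → 192
  G: 213 − 34 = 179 → 179
  B: 220 + 0.4×(128−220) = 220 − 36.8 = 183.2 → 183
rgb(192, 179, 183) = #c0b3b7.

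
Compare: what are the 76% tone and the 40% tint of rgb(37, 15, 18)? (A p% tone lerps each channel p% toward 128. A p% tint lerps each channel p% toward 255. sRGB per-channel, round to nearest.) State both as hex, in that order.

76% tone:
  R: 37 + 69.16 = 106.16 → 106
  G: 15 + 0.76×(128−15) = 15 + 85.88 = 100.88 → 101
  B: 18 + 83.6 = 101.6 → 102
  → #6A6566
40% tint:
  R: 37 + 0.4×(255−37) = 37 + 87.2 = 124.2 → 124
  G: 15 + 0.4×(255−15) = 15 + 96 = 111 → 111
  B: 18 + 94.8 = 112.8 → 113
  → #7C6F71

#6A6566, #7C6F71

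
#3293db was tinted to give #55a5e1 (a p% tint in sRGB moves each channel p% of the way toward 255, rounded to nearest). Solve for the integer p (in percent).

#3293db is rgb(50, 147, 219); #55a5e1 is rgb(85, 165, 225).
On the R channel (widest range): 85 ≈ 50 + (p/100)(255 − 50), so p ≈ 100×(85 − 50)/(255 − 50) = 3500/205 = 17.07.
p = 17 reproduces all three channels after rounding.

17%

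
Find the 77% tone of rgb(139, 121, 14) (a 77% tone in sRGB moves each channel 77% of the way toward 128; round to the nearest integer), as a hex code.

Lerp each channel 77% toward 128:
  R: 139 + 0.77×(128−139) = 139 − 8.47 = 130.53 → 131
  G: 121 + 5.39 = 126.39 → 126
  B: 14 + 0.77×(128−14) = 14 + 87.78 = 101.78 → 102
rgb(131, 126, 102) = #837E66.

#837E66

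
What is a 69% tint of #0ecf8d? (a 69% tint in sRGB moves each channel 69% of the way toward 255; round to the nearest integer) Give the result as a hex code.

#b4f0dc

#0ecf8d is rgb(14, 207, 141).
Lerp each channel 69% toward 255:
  R: 14 + 0.69×(255−14) = 14 + 166.29 = 180.29 → 180
  G: 207 + 0.69×(255−207) = 207 + 33.12 = 240.12 → 240
  B: 141 + 0.69×(255−141) = 141 + 78.66 = 219.66 → 220
rgb(180, 240, 220) = #b4f0dc.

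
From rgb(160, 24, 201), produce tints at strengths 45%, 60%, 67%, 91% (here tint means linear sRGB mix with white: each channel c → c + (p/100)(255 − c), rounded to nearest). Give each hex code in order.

#cb80e1, #d9a3e9, #e0b3ed, #f6eafa

45%: (160 + 42.75 = 202.75→203, 24 + 103.95 = 127.95→128, 201 + 24.3 = 225.3→225) → #cb80e1
60%: (160 + 57 = 217→217, 24 + 138.6 = 162.6→163, 201 + 32.4 = 233.4→233) → #d9a3e9
67%: (160 + 63.65 = 223.65→224, 24 + 154.77 = 178.77→179, 201 + 36.18 = 237.18→237) → #e0b3ed
91%: (160 + 86.45 = 246.45→246, 24 + 210.21 = 234.21→234, 201 + 49.14 = 250.14→250) → #f6eafa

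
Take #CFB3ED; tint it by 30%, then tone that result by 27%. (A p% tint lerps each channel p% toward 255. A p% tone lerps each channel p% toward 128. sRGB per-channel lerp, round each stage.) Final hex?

#CFB3ED is rgb(207, 179, 237).
A 30% tint moves each channel 30% toward 255:
  R: 207 + 14.4 = 221.4 → 221
  G: 179 + 0.3×(255−179) = 179 + 22.8 = 201.8 → 202
  B: 237 + 0.3×(255−237) = 237 + 5.4 = 242.4 → 242
After the tint: rgb(221, 202, 242) = #DDCAF2.
A 27% tone moves each channel 27% toward 128:
  R: 221 − 25.11 = 195.89 → 196
  G: 202 + 0.27×(128−202) = 202 − 19.98 = 182.02 → 182
  B: 242 + 0.27×(128−242) = 242 − 30.78 = 211.22 → 211
rgb(196, 182, 211) = #C4B6D3.

#C4B6D3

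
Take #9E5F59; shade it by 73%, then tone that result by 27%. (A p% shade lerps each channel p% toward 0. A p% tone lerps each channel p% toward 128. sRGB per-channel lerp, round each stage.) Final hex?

#9E5F59 is rgb(158, 95, 89).
Lerp each channel 73% toward 0:
  R: 158 − 115.34 = 42.66 → 43
  G: 95 + 0.73×(0−95) = 95 − 69.35 = 25.65 → 26
  B: 89 + 0.73×(0−89) = 89 − 64.97 = 24.03 → 24
After the shade: rgb(43, 26, 24) = #2B1A18.
A 27% tone moves each channel 27% toward 128:
  R: 43 + 0.27×(128−43) = 43 + 22.95 = 65.95 → 66
  G: 26 + 0.27×(128−26) = 26 + 27.54 = 53.54 → 54
  B: 24 + 0.27×(128−24) = 24 + 28.08 = 52.08 → 52
rgb(66, 54, 52) = #423634.

#423634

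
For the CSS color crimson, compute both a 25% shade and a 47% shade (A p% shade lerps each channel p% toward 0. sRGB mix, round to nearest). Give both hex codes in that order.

CSS crimson is rgb(220, 20, 60).
25% shade:
  R: 220 − 55 = 165 → 165
  G: 20 + 0.25×(0−20) = 20 − 5 = 15 → 15
  B: 60 + 0.25×(0−60) = 60 − 15 = 45 → 45
  → #a50f2d
47% shade:
  R: 220 + 0.47×(0−220) = 220 − 103.4 = 116.6 → 117
  G: 20 − 9.4 = 10.6 → 11
  B: 60 + 0.47×(0−60) = 60 − 28.2 = 31.8 → 32
  → #750b20

#a50f2d, #750b20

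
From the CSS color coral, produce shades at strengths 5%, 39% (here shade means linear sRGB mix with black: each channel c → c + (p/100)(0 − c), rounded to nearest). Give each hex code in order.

#f2794c, #9c4d31

CSS coral is rgb(255, 127, 80).
5%: (255 − 12.75 = 242.25→242, 127 − 6.35 = 120.65→121, 80 − 4 = 76→76) → #f2794c
39%: (255 − 99.45 = 155.55→156, 127 − 49.53 = 77.47→77, 80 − 31.2 = 48.8→49) → #9c4d31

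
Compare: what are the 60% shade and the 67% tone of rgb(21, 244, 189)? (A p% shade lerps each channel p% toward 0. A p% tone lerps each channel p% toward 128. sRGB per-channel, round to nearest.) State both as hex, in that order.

60% shade:
  R: 21 − 12.6 = 8.4 → 8
  G: 244 + 0.6×(0−244) = 244 − 146.4 = 97.6 → 98
  B: 189 − 113.4 = 75.6 → 76
  → #08624C
67% tone:
  R: 21 + 71.69 = 92.69 → 93
  G: 244 − 77.72 = 166.28 → 166
  B: 189 − 40.87 = 148.13 → 148
  → #5DA694

#08624C, #5DA694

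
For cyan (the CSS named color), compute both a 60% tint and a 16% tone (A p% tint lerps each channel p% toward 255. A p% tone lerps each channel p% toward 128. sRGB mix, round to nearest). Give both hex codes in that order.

CSS cyan is rgb(0, 255, 255).
60% tint:
  R: 0 + 0.6×(255−0) = 0 + 153 = 153 → 153
  G: 255 + 0.6×(255−255) = 255 + 0 = 255 → 255
  B: 255 + 0 = 255 → 255
  → #99FFFF
16% tone:
  R: 0 + 0.16×(128−0) = 0 + 20.48 = 20.48 → 20
  G: 255 + 0.16×(128−255) = 255 − 20.32 = 234.68 → 235
  B: 255 + 0.16×(128−255) = 255 − 20.32 = 234.68 → 235
  → #14EBEB

#99FFFF, #14EBEB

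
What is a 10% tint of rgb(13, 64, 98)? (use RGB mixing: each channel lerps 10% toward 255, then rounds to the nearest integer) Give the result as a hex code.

Lerp each channel 10% toward 255:
  R: 13 + 24.2 = 37.2 → 37
  G: 64 + 0.1×(255−64) = 64 + 19.1 = 83.1 → 83
  B: 98 + 0.1×(255−98) = 98 + 15.7 = 113.7 → 114
rgb(37, 83, 114) = #255372.

#255372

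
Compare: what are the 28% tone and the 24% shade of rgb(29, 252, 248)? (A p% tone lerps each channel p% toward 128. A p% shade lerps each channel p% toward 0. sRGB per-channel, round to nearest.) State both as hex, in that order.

#39D9D6, #16C0BC

28% tone:
  R: 29 + 27.72 = 56.72 → 57
  G: 252 − 34.72 = 217.28 → 217
  B: 248 − 33.6 = 214.4 → 214
  → #39D9D6
24% shade:
  R: 29 + 0.24×(0−29) = 29 − 6.96 = 22.04 → 22
  G: 252 − 60.48 = 191.52 → 192
  B: 248 + 0.24×(0−248) = 248 − 59.52 = 188.48 → 188
  → #16C0BC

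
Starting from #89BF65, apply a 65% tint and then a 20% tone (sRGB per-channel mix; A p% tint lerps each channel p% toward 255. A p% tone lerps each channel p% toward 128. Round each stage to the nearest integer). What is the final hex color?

#C5D4BA

#89BF65 is rgb(137, 191, 101).
Per channel, c → c + 0.65(255 − c):
  R: 137 + 76.7 = 213.7 → 214
  G: 191 + 0.65×(255−191) = 191 + 41.6 = 232.6 → 233
  B: 101 + 0.65×(255−101) = 101 + 100.1 = 201.1 → 201
After the tint: rgb(214, 233, 201) = #D6E9C9.
Lerp each channel 20% toward 128:
  R: 214 + 0.2×(128−214) = 214 − 17.2 = 196.8 → 197
  G: 233 + 0.2×(128−233) = 233 − 21 = 212 → 212
  B: 201 − 14.6 = 186.4 → 186
rgb(197, 212, 186) = #C5D4BA.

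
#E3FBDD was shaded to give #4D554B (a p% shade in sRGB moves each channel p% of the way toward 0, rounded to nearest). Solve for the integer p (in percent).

66%

#E3FBDD is rgb(227, 251, 221); #4D554B is rgb(77, 85, 75).
On the G channel (widest range): 85 ≈ 251 + (p/100)(0 − 251), so p ≈ 100×(85 − 251)/(0 − 251) = -16600/-251 = 66.14.
p = 66 reproduces all three channels after rounding.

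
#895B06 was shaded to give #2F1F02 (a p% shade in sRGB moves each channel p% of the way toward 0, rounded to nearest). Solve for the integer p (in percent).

66%

#895B06 is rgb(137, 91, 6); #2F1F02 is rgb(47, 31, 2).
On the R channel (widest range): 47 ≈ 137 + (p/100)(0 − 137), so p ≈ 100×(47 − 137)/(0 − 137) = -9000/-137 = 65.69.
p = 66 reproduces all three channels after rounding.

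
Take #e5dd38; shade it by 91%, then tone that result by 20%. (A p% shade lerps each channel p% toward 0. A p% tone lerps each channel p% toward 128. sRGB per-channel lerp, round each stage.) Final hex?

#e5dd38 is rgb(229, 221, 56).
Per channel, c → c + 0.91(0 − c):
  R: 229 + 0.91×(0−229) = 229 − 208.39 = 20.61 → 21
  G: 221 − 201.11 = 19.89 → 20
  B: 56 + 0.91×(0−56) = 56 − 50.96 = 5.04 → 5
After the shade: rgb(21, 20, 5) = #151405.
Per channel, c → c + 0.2(128 − c):
  R: 21 + 0.2×(128−21) = 21 + 21.4 = 42.4 → 42
  G: 20 + 21.6 = 41.6 → 42
  B: 5 + 0.2×(128−5) = 5 + 24.6 = 29.6 → 30
rgb(42, 42, 30) = #2a2a1e.

#2a2a1e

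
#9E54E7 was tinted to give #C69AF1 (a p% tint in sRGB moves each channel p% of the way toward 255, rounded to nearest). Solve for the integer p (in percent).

41%

#9E54E7 is rgb(158, 84, 231); #C69AF1 is rgb(198, 154, 241).
On the G channel (widest range): 154 ≈ 84 + (p/100)(255 − 84), so p ≈ 100×(154 − 84)/(255 − 84) = 7000/171 = 40.94.
p = 41 reproduces all three channels after rounding.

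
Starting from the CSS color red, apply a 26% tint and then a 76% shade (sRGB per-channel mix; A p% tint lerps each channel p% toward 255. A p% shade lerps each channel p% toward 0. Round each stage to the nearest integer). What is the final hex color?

#3D1010

CSS red is rgb(255, 0, 0).
Lerp each channel 26% toward 255:
  R: 255 + 0.26×(255−255) = 255 + 0 = 255 → 255
  G: 0 + 0.26×(255−0) = 0 + 66.3 = 66.3 → 66
  B: 0 + 0.26×(255−0) = 0 + 66.3 = 66.3 → 66
After the tint: rgb(255, 66, 66) = #FF4242.
Per channel, c → c + 0.76(0 − c):
  R: 255 − 193.8 = 61.2 → 61
  G: 66 − 50.16 = 15.84 → 16
  B: 66 − 50.16 = 15.84 → 16
rgb(61, 16, 16) = #3D1010.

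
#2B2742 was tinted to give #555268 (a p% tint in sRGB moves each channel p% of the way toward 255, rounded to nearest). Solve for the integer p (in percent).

20%

#2B2742 is rgb(43, 39, 66); #555268 is rgb(85, 82, 104).
On the G channel (widest range): 82 ≈ 39 + (p/100)(255 − 39), so p ≈ 100×(82 − 39)/(255 − 39) = 4300/216 = 19.91.
p = 20 reproduces all three channels after rounding.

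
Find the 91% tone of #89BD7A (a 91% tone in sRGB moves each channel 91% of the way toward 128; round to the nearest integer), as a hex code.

#81857F

#89BD7A is rgb(137, 189, 122).
A 91% tone moves each channel 91% toward 128:
  R: 137 + 0.91×(128−137) = 137 − 8.19 = 128.81 → 129
  G: 189 − 55.51 = 133.49 → 133
  B: 122 + 5.46 = 127.46 → 127
rgb(129, 133, 127) = #81857F.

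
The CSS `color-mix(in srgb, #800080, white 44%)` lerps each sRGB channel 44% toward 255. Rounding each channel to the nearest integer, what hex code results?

#800080 is rgb(128, 0, 128).
Lerp each channel 44% toward 255:
  R: 128 + 55.88 = 183.88 → 184
  G: 0 + 0.44×(255−0) = 0 + 112.2 = 112.2 → 112
  B: 128 + 0.44×(255−128) = 128 + 55.88 = 183.88 → 184
rgb(184, 112, 184) = #B870B8.

#B870B8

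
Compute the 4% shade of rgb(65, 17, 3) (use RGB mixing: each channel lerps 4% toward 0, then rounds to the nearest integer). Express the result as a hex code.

#3e1003

A 4% shade moves each channel 4% toward 0:
  R: 65 − 2.6 = 62.4 → 62
  G: 17 + 0.04×(0−17) = 17 − 0.68 = 16.32 → 16
  B: 3 − 0.12 = 2.88 → 3
rgb(62, 16, 3) = #3e1003.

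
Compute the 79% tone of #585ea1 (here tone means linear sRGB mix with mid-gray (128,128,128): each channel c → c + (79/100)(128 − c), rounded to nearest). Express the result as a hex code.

#787987

#585ea1 is rgb(88, 94, 161).
Per channel, c → c + 0.79(128 − c):
  R: 88 + 0.79×(128−88) = 88 + 31.6 = 119.6 → 120
  G: 94 + 0.79×(128−94) = 94 + 26.86 = 120.86 → 121
  B: 161 − 26.07 = 134.93 → 135
rgb(120, 121, 135) = #787987.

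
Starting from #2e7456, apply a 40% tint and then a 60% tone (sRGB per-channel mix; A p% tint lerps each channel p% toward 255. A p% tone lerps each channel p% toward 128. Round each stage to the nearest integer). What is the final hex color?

#2e7456 is rgb(46, 116, 86).
Lerp each channel 40% toward 255:
  R: 46 + 83.6 = 129.6 → 130
  G: 116 + 55.6 = 171.6 → 172
  B: 86 + 0.4×(255−86) = 86 + 67.6 = 153.6 → 154
After the tint: rgb(130, 172, 154) = #82ac9a.
A 60% tone moves each channel 60% toward 128:
  R: 130 − 1.2 = 128.8 → 129
  G: 172 − 26.4 = 145.6 → 146
  B: 154 + 0.6×(128−154) = 154 − 15.6 = 138.4 → 138
rgb(129, 146, 138) = #81928a.

#81928a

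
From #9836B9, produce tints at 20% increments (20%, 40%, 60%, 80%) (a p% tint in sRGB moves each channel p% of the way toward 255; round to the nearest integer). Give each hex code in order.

#AD5EC7, #C186D5, #D6AFE3, #EAD7F1

#9836B9 is rgb(152, 54, 185).
20%: (152 + 20.6 = 172.6→173, 54 + 40.2 = 94.2→94, 185 + 14 = 199→199) → #AD5EC7
40%: (152 + 41.2 = 193.2→193, 54 + 80.4 = 134.4→134, 185 + 28 = 213→213) → #C186D5
60%: (152 + 61.8 = 213.8→214, 54 + 120.6 = 174.6→175, 185 + 42 = 227→227) → #D6AFE3
80%: (152 + 82.4 = 234.4→234, 54 + 160.8 = 214.8→215, 185 + 56 = 241→241) → #EAD7F1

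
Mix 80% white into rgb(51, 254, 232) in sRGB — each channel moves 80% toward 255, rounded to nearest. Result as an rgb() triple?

Per channel, c → c + 0.8(255 − c):
  R: 51 + 163.2 = 214.2 → 214
  G: 254 + 0.8 = 254.8 → 255
  B: 232 + 0.8×(255−232) = 232 + 18.4 = 250.4 → 250

rgb(214, 255, 250)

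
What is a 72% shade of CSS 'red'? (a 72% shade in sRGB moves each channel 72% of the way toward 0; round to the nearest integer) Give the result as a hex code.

CSS red is rgb(255, 0, 0).
Lerp each channel 72% toward 0:
  R: 255 − 183.6 = 71.4 → 71
  G: 0 + 0.72×(0−0) = 0 + 0 = 0 → 0
  B: 0 + 0.72×(0−0) = 0 + 0 = 0 → 0
rgb(71, 0, 0) = #470000.

#470000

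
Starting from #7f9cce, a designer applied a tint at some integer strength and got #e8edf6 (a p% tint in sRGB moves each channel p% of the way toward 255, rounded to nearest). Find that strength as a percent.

82%

#7f9cce is rgb(127, 156, 206); #e8edf6 is rgb(232, 237, 246).
On the R channel (widest range): 232 ≈ 127 + (p/100)(255 − 127), so p ≈ 100×(232 − 127)/(255 − 127) = 10500/128 = 82.03.
p = 82 reproduces all three channels after rounding.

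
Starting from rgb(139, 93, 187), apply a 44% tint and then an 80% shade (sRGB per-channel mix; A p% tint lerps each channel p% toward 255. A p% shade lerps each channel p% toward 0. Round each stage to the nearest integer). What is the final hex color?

Per channel, c → c + 0.44(255 − c):
  R: 139 + 0.44×(255−139) = 139 + 51.04 = 190.04 → 190
  G: 93 + 71.28 = 164.28 → 164
  B: 187 + 29.92 = 216.92 → 217
After the tint: rgb(190, 164, 217) = #BEA4D9.
Lerp each channel 80% toward 0:
  R: 190 + 0.8×(0−190) = 190 − 152 = 38 → 38
  G: 164 − 131.2 = 32.8 → 33
  B: 217 + 0.8×(0−217) = 217 − 173.6 = 43.4 → 43
rgb(38, 33, 43) = #26212B.

#26212B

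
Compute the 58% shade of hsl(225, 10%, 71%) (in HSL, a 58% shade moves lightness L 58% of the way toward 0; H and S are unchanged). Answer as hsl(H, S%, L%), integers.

L moves 58% from 71 toward 0: 71 − 41.18 = 29.82 → 30.
H and S are unchanged.

hsl(225, 10%, 30%)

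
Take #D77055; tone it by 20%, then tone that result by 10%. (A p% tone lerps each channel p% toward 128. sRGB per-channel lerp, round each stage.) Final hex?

#BF7461

#D77055 is rgb(215, 112, 85).
Lerp each channel 20% toward 128:
  R: 215 + 0.2×(128−215) = 215 − 17.4 = 197.6 → 198
  G: 112 + 3.2 = 115.2 → 115
  B: 85 + 0.2×(128−85) = 85 + 8.6 = 93.6 → 94
After the tone: rgb(198, 115, 94) = #C6735E.
A 10% tone moves each channel 10% toward 128:
  R: 198 + 0.1×(128−198) = 198 − 7 = 191 → 191
  G: 115 + 0.1×(128−115) = 115 + 1.3 = 116.3 → 116
  B: 94 + 0.1×(128−94) = 94 + 3.4 = 97.4 → 97
rgb(191, 116, 97) = #BF7461.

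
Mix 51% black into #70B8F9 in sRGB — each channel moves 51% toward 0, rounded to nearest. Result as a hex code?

#70B8F9 is rgb(112, 184, 249).
Per channel, c → c + 0.51(0 − c):
  R: 112 − 57.12 = 54.88 → 55
  G: 184 + 0.51×(0−184) = 184 − 93.84 = 90.16 → 90
  B: 249 − 126.99 = 122.01 → 122
rgb(55, 90, 122) = #375A7A.

#375A7A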